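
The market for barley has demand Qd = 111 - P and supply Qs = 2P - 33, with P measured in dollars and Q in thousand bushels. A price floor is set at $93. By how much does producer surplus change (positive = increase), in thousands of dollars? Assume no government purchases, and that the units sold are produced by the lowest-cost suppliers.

Setting quantity demanded equal to quantity supplied, 111 - P = 2P - 33, gives P* = 48 and Q* = 63.
The floor of 93 is above the equilibrium price 48, so it binds.
At P = 93: Qd = 111 - 93 = 18 and Qs = 2·93 - 33 = 153.
Producer surplus without the control is ½ · (48 - 16.5) · 63 = 992.25.
With the floor, 18 units are sold at 93. The supply price at Q = 18 is 25.5, so PS = ½ · [(93 - 16.5) + (93 - 25.5)] · 18 = 1296.
Change in producer surplus = 1296 - 992.25 = 303.75.

303.75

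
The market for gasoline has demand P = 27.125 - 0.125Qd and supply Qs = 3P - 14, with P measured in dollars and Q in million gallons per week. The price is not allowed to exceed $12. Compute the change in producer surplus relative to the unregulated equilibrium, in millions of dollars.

-319.5

Rearranging demand gives Qd = 217 - 8P. Equilibrium: 217 - 8P = 3P - 14, so 231 = 11P and P* = 21, Q* = 49.
The ceiling of 12 is below the equilibrium price 21, so it binds.
At P = 12: Qd = 217 - 8·12 = 121 and Qs = 3·12 - 14 = 22.
Producer surplus without the control is ½ · (21 - 14/3) · 49 = 2401/6.
With the ceiling, producers sell 22 units at 12, so PS = ½ · (12 - 14/3) · 22 = 242/3.
Change in producer surplus = 242/3 - 2401/6 = -319.5.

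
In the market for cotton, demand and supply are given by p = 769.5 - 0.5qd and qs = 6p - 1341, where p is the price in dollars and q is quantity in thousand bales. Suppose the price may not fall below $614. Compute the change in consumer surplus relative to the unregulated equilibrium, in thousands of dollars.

-143510

Rearranging demand gives qd = 1539 - 2p. Equilibrium: 1539 - 2p = 6p - 1341, so 2880 = 8p and p* = 360, q* = 819.
Because the floor (614) lies above the market-clearing price, it is binding.
At p = 614: qd = 1539 - 2·614 = 311 and qs = 6·614 - 1341 = 2343.
Consumer surplus without the control is ½ · (769.5 - 360) · 819 = 167690.25.
With the floor, consumers buy 311 units at 614, so CS = ½ · (769.5 - 614) · 311 = 24180.25.
Change in consumer surplus = 24180.25 - 167690.25 = -143510.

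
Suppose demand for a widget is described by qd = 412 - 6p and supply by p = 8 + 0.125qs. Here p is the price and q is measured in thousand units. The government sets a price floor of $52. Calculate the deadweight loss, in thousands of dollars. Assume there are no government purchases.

1701

Rearranging supply gives qs = 8p - 64. Without the control the market clears where 412 - 6p = 8p - 64, i.e. p* = 34 and q* = 208.
Because the floor (52) lies above the market-clearing price, it is binding.
At p = 52: qd = 412 - 6·52 = 100 and qs = 8·52 - 64 = 352.
Quantity traded falls to 100. At q = 100 the demand price is (412 - 100)/6 = 52 and the supply price is (64 + 100)/8 = 20.5.
Deadweight loss = ½ · (52 - 20.5) · (208 - 100) = ½ · 31.5 · 108 = 1701.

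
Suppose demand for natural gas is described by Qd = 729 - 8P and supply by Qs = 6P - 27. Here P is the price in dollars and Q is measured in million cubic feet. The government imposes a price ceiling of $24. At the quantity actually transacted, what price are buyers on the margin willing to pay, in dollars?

Setting quantity demanded equal to quantity supplied, 729 - 8P = 6P - 27, gives P* = 54 and Q* = 297.
Because the ceiling (24) lies below the market-clearing price, it is binding.
At P = 24: Qd = 729 - 8·24 = 537 and Qs = 6·24 - 27 = 117.
Only 117 units reach the market. On the demand curve, the marginal buyer's willingness to pay at Q = 117 is (729 - 117)/8 = 76.5.

76.5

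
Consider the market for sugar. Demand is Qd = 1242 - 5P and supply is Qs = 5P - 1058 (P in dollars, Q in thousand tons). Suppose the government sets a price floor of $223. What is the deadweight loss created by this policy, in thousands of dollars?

0

Setting quantity demanded equal to quantity supplied, 1242 - 5P = 5P - 1058, gives P* = 230 and Q* = 92.
Since 223 is below P* = 230, the floor does not bind and the free-market outcome prevails.
Since the control does not bind, no trades are prevented and deadweight loss is zero.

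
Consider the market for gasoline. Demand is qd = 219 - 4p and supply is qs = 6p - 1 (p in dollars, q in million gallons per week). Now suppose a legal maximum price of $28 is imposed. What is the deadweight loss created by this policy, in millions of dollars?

0

Without the control the market clears where 219 - 4p = 6p - 1, i.e. p* = 22 and q* = 131.
Since 28 is above p* = 22, the ceiling does not bind and the free-market outcome prevails.
Since the control does not bind, no trades are prevented and deadweight loss is zero.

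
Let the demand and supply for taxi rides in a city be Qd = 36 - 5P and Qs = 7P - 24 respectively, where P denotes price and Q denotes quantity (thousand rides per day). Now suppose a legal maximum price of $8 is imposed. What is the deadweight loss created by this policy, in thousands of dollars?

0

Without the control the market clears where 36 - 5P = 7P - 24, i.e. P* = 5 and Q* = 11.
The ceiling of 8 is above the equilibrium price 5, so it is not binding; the market clears at P* = 5, Q* = 11.
Since the control does not bind, no trades are prevented and deadweight loss is zero.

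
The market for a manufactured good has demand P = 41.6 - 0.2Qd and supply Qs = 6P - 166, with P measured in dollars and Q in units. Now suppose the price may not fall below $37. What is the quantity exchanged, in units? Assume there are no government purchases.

Rearranging demand gives Qd = 208 - 5P. In a free market, 208 - 5P = 6P - 166 gives the equilibrium P* = 34, Q* = 38.
The floor of 37 is above the equilibrium price 34, so it binds.
At P = 37: Qd = 208 - 5·37 = 23 and Qs = 6·37 - 166 = 56.
The quantity actually transacted is the short side, demand: 23.

23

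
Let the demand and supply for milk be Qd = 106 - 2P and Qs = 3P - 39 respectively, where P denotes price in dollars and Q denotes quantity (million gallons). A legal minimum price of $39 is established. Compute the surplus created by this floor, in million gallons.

50

In a free market, 106 - 2P = 3P - 39 gives the equilibrium P* = 29, Q* = 48.
Since 39 > 29, the floor is binding.
At P = 39: Qd = 106 - 2·39 = 28 and Qs = 3·39 - 39 = 78.
Surplus = Qs - Qd = 78 - 28 = 50.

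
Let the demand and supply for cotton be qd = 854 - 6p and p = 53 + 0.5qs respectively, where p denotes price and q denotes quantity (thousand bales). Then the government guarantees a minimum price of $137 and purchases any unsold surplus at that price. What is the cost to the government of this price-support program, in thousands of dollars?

18632

Rearranging supply gives qs = 2p - 106. Setting quantity demanded equal to quantity supplied, 854 - 6p = 2p - 106, gives p* = 120 and q* = 134.
Because the floor (137) lies above the market-clearing price, it is binding.
At p = 137: qd = 854 - 6·137 = 32 and qs = 2·137 - 106 = 168.
Surplus = qs - qd = 136.
Government expenditure = surplus × support price = 136 × 137 = 18632.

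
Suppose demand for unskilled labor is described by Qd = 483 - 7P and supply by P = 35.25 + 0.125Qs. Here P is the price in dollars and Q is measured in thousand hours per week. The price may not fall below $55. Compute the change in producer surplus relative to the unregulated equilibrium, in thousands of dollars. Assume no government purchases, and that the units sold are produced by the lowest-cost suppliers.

Rearranging supply gives Qs = 8P - 282. Setting quantity demanded equal to quantity supplied, 483 - 7P = 8P - 282, gives P* = 51 and Q* = 126.
The floor of 55 is above the equilibrium price 51, so it binds.
At P = 55: Qd = 483 - 7·55 = 98 and Qs = 8·55 - 282 = 158.
Producer surplus without the control is ½ · (51 - 35.25) · 126 = 992.25.
With the floor, 98 units are sold at 55. The supply price at Q = 98 is 47.5, so PS = ½ · [(55 - 35.25) + (55 - 47.5)] · 98 = 1335.25.
Change in producer surplus = 1335.25 - 992.25 = 343.

343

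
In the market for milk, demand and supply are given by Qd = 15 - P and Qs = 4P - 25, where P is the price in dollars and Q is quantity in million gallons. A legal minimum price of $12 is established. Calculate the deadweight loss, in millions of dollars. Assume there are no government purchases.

Equilibrium: 15 - P = 4P - 25, so 40 = 5P and P* = 8, Q* = 7.
Since 12 > 8, the floor is binding.
At P = 12: Qd = 15 - 12 = 3 and Qs = 4·12 - 25 = 23.
Quantity traded falls to 3. At Q = 3 the demand price is 15 - 3 = 12 and the supply price is (25 + 3)/4 = 7.
Deadweight loss = ½ · (12 - 7) · (7 - 3) = ½ · 5 · 4 = 10.

10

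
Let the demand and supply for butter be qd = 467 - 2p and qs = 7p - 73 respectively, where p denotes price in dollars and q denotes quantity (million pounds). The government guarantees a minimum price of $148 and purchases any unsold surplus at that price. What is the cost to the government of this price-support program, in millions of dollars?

Equilibrium: 467 - 2p = 7p - 73, so 540 = 9p and p* = 60, q* = 347.
Since 148 > 60, the floor is binding.
At p = 148: qd = 467 - 2·148 = 171 and qs = 7·148 - 73 = 963.
Surplus = qs - qd = 792.
Government expenditure = surplus × support price = 792 × 148 = 117216.

117216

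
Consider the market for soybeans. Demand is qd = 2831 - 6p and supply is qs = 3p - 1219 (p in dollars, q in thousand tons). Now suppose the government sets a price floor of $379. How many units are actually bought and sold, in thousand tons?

131

Without the control the market clears where 2831 - 6p = 3p - 1219, i.e. p* = 450 and q* = 131.
The floor of 379 is below the equilibrium price 450, so it is not binding; the market clears at p* = 450, q* = 131.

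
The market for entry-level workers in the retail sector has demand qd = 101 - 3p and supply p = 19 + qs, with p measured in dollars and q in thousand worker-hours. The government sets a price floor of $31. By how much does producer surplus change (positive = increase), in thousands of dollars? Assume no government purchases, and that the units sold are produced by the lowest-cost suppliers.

Rearranging supply gives qs = p - 19. Equilibrium: 101 - 3p = p - 19, so 120 = 4p and p* = 30, q* = 11.
The floor of 31 is above the equilibrium price 30, so it binds.
At p = 31: qd = 101 - 3·31 = 8 and qs = 31 - 19 = 12.
Producer surplus without the control is ½ · (30 - 19) · 11 = 60.5.
With the floor, 8 units are sold at 31. The supply price at q = 8 is 27, so PS = ½ · [(31 - 19) + (31 - 27)] · 8 = 64.
Change in producer surplus = 64 - 60.5 = 3.5.

3.5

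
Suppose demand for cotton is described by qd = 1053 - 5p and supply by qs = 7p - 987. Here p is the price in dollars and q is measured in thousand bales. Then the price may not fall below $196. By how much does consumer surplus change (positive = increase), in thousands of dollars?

Setting quantity demanded equal to quantity supplied, 1053 - 5p = 7p - 987, gives p* = 170 and q* = 203.
Since 196 > 170, the floor is binding.
At p = 196: qd = 1053 - 5·196 = 73 and qs = 7·196 - 987 = 385.
Consumer surplus without the control is ½ · (210.6 - 170) · 203 = 4120.9.
With the floor, consumers buy 73 units at 196, so CS = ½ · (210.6 - 196) · 73 = 532.9.
Change in consumer surplus = 532.9 - 4120.9 = -3588.

-3588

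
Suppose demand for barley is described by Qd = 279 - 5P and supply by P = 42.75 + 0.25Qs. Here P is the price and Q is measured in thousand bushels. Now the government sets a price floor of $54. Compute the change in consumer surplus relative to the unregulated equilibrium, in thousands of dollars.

Rearranging supply gives Qs = 4P - 171. Setting quantity demanded equal to quantity supplied, 279 - 5P = 4P - 171, gives P* = 50 and Q* = 29.
The floor of 54 is above the equilibrium price 50, so it binds.
At P = 54: Qd = 279 - 5·54 = 9 and Qs = 4·54 - 171 = 45.
Consumer surplus without the control is ½ · (55.8 - 50) · 29 = 84.1.
With the floor, consumers buy 9 units at 54, so CS = ½ · (55.8 - 54) · 9 = 8.1.
Change in consumer surplus = 8.1 - 84.1 = -76.

-76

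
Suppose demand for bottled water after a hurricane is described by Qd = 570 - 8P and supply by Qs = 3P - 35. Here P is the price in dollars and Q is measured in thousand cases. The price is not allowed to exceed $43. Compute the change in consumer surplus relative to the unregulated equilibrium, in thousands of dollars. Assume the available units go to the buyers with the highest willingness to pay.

1047

Without the control the market clears where 570 - 8P = 3P - 35, i.e. P* = 55 and Q* = 130.
The ceiling of 43 is below the equilibrium price 55, so it binds.
At P = 43: Qd = 570 - 8·43 = 226 and Qs = 3·43 - 35 = 94.
Consumer surplus without the control is ½ · (71.25 - 55) · 130 = 1056.25.
With the ceiling, 94 units are sold at 43 (assume they go to the highest-value buyers). The demand price at Q = 94 is 59.5, so CS = ½ · [(71.25 - 43) + (59.5 - 43)] · 94 = 2103.25.
Change in consumer surplus = 2103.25 - 1056.25 = 1047.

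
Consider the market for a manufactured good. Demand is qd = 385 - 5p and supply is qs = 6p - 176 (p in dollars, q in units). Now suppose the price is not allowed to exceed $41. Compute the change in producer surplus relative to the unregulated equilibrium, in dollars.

Equilibrium: 385 - 5p = 6p - 176, so 561 = 11p and p* = 51, q* = 130.
Because the ceiling (41) lies below the market-clearing price, it is binding.
At p = 41: qd = 385 - 5·41 = 180 and qs = 6·41 - 176 = 70.
Producer surplus without the control is ½ · (51 - 88/3) · 130 = 4225/3.
With the ceiling, producers sell 70 units at 41, so PS = ½ · (41 - 88/3) · 70 = 1225/3.
Change in producer surplus = 1225/3 - 4225/3 = -1000.

-1000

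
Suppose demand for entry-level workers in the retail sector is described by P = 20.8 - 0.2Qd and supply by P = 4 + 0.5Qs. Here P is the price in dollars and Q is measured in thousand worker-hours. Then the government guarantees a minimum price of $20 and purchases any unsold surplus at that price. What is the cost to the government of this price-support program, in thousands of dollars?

Rearranging demand gives Qd = 104 - 5P; rearranging supply gives Qs = 2P - 8. Equilibrium: 104 - 5P = 2P - 8, so 112 = 7P and P* = 16, Q* = 24.
Because the floor (20) lies above the market-clearing price, it is binding.
At P = 20: Qd = 104 - 5·20 = 4 and Qs = 2·20 - 8 = 32.
Surplus = Qs - Qd = 28.
Government expenditure = surplus × support price = 28 × 20 = 560.

560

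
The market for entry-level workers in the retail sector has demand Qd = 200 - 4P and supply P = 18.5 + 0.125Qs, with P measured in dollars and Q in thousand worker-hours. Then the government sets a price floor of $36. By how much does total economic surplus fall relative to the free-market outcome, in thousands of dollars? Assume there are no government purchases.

Rearranging supply gives Qs = 8P - 148. Setting quantity demanded equal to quantity supplied, 200 - 4P = 8P - 148, gives P* = 29 and Q* = 84.
Because the floor (36) lies above the market-clearing price, it is binding.
At P = 36: Qd = 200 - 4·36 = 56 and Qs = 8·36 - 148 = 140.
Quantity traded falls to 56. At Q = 56 the demand price is (200 - 56)/4 = 36 and the supply price is (148 + 56)/8 = 25.5.
Deadweight loss = ½ · (36 - 25.5) · (84 - 56) = ½ · 10.5 · 28 = 147.

147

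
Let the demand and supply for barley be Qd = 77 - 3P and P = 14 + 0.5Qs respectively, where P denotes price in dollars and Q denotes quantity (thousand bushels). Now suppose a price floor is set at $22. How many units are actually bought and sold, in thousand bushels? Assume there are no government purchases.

11

Rearranging supply gives Qs = 2P - 28. Equilibrium: 77 - 3P = 2P - 28, so 105 = 5P and P* = 21, Q* = 14.
Because the floor (22) lies above the market-clearing price, it is binding.
At P = 22: Qd = 77 - 3·22 = 11 and Qs = 2·22 - 28 = 16.
The quantity actually transacted is the short side, demand: 11.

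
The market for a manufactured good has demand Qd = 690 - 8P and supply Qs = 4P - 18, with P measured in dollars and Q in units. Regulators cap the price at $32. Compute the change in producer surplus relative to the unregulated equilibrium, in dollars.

Equilibrium: 690 - 8P = 4P - 18, so 708 = 12P and P* = 59, Q* = 218.
Because the ceiling (32) lies below the market-clearing price, it is binding.
At P = 32: Qd = 690 - 8·32 = 434 and Qs = 4·32 - 18 = 110.
Producer surplus without the control is ½ · (59 - 4.5) · 218 = 5940.5.
With the ceiling, producers sell 110 units at 32, so PS = ½ · (32 - 4.5) · 110 = 1512.5.
Change in producer surplus = 1512.5 - 5940.5 = -4428.

-4428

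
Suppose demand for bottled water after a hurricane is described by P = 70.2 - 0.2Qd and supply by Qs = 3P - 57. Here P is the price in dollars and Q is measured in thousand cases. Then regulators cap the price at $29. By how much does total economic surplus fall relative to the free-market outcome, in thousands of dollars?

1161.6

Rearranging demand gives Qd = 351 - 5P. Without the control the market clears where 351 - 5P = 3P - 57, i.e. P* = 51 and Q* = 96.
Since 29 < 51, the ceiling is binding.
At P = 29: Qd = 351 - 5·29 = 206 and Qs = 3·29 - 57 = 30.
Quantity traded falls to 30. At Q = 30 the demand price is (351 - 30)/5 = 64.2 and the supply price is (57 + 30)/3 = 29.
Deadweight loss = ½ · (64.2 - 29) · (96 - 30) = ½ · 35.2 · 66 = 1161.6.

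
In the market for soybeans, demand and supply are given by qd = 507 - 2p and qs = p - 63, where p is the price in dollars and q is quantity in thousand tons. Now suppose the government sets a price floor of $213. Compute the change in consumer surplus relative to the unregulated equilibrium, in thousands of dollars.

-2392

Without the control the market clears where 507 - 2p = p - 63, i.e. p* = 190 and q* = 127.
Because the floor (213) lies above the market-clearing price, it is binding.
At p = 213: qd = 507 - 2·213 = 81 and qs = 213 - 63 = 150.
Consumer surplus without the control is ½ · (253.5 - 190) · 127 = 4032.25.
With the floor, consumers buy 81 units at 213, so CS = ½ · (253.5 - 213) · 81 = 1640.25.
Change in consumer surplus = 1640.25 - 4032.25 = -2392.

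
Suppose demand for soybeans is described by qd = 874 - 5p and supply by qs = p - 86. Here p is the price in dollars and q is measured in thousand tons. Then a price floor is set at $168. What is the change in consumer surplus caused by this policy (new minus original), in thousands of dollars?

-432

Equilibrium: 874 - 5p = p - 86, so 960 = 6p and p* = 160, q* = 74.
Since 168 > 160, the floor is binding.
At p = 168: qd = 874 - 5·168 = 34 and qs = 168 - 86 = 82.
Consumer surplus without the control is ½ · (174.8 - 160) · 74 = 547.6.
With the floor, consumers buy 34 units at 168, so CS = ½ · (174.8 - 168) · 34 = 115.6.
Change in consumer surplus = 115.6 - 547.6 = -432.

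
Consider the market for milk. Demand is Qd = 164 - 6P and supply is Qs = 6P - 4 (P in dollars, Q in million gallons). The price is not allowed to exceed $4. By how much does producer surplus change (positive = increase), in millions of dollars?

-500

Equilibrium: 164 - 6P = 6P - 4, so 168 = 12P and P* = 14, Q* = 80.
Because the ceiling (4) lies below the market-clearing price, it is binding.
At P = 4: Qd = 164 - 6·4 = 140 and Qs = 6·4 - 4 = 20.
Producer surplus without the control is ½ · (14 - 2/3) · 80 = 1600/3.
With the ceiling, producers sell 20 units at 4, so PS = ½ · (4 - 2/3) · 20 = 100/3.
Change in producer surplus = 100/3 - 1600/3 = -500.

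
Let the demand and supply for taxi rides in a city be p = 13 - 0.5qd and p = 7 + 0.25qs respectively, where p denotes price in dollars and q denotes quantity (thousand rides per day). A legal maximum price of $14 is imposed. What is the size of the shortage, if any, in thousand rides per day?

0

Rearranging demand gives qd = 26 - 2p; rearranging supply gives qs = 4p - 28. Without the control the market clears where 26 - 2p = 4p - 28, i.e. p* = 9 and q* = 8.
Since 14 is above p* = 9, the ceiling does not bind and the free-market outcome prevails.
Since the control does not bind, there is no shortage.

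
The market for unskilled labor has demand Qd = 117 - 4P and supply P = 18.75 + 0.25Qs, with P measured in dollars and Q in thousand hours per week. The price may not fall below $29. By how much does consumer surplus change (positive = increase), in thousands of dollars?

Rearranging supply gives Qs = 4P - 75. Without the control the market clears where 117 - 4P = 4P - 75, i.e. P* = 24 and Q* = 21.
Because the floor (29) lies above the market-clearing price, it is binding.
At P = 29: Qd = 117 - 4·29 = 1 and Qs = 4·29 - 75 = 41.
Consumer surplus without the control is ½ · (29.25 - 24) · 21 = 55.125.
With the floor, consumers buy 1 units at 29, so CS = ½ · (29.25 - 29) · 1 = 0.125.
Change in consumer surplus = 0.125 - 55.125 = -55.

-55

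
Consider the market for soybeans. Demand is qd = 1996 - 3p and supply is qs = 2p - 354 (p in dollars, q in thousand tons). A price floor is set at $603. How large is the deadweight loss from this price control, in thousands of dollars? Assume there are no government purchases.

Equilibrium: 1996 - 3p = 2p - 354, so 2350 = 5p and p* = 470, q* = 586.
The floor of 603 is above the equilibrium price 470, so it binds.
At p = 603: qd = 1996 - 3·603 = 187 and qs = 2·603 - 354 = 852.
Quantity traded falls to 187. At q = 187 the demand price is (1996 - 187)/3 = 603 and the supply price is (354 + 187)/2 = 270.5.
Deadweight loss = ½ · (603 - 270.5) · (586 - 187) = ½ · 332.5 · 399 = 66333.75.

66333.75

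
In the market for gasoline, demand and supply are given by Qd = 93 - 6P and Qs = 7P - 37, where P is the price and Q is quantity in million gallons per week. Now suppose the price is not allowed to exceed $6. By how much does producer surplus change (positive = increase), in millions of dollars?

-76

Setting quantity demanded equal to quantity supplied, 93 - 6P = 7P - 37, gives P* = 10 and Q* = 33.
The ceiling of 6 is below the equilibrium price 10, so it binds.
At P = 6: Qd = 93 - 6·6 = 57 and Qs = 7·6 - 37 = 5.
Producer surplus without the control is ½ · (10 - 37/7) · 33 = 1089/14.
With the ceiling, producers sell 5 units at 6, so PS = ½ · (6 - 37/7) · 5 = 25/14.
Change in producer surplus = 25/14 - 1089/14 = -76.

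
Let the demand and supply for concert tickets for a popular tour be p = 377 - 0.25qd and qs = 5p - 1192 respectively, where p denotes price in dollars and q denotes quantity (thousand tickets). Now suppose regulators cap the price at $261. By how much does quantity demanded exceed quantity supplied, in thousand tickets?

351

Rearranging demand gives qd = 1508 - 4p. Equilibrium: 1508 - 4p = 5p - 1192, so 2700 = 9p and p* = 300, q* = 308.
The ceiling of 261 is below the equilibrium price 300, so it binds.
At p = 261: qd = 1508 - 4·261 = 464 and qs = 5·261 - 1192 = 113.
Shortage = qd - qs = 464 - 113 = 351.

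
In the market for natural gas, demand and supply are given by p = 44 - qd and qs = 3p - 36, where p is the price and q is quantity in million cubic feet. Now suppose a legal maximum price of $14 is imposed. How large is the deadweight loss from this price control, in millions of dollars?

Rearranging demand gives qd = 44 - p. Without the control the market clears where 44 - p = 3p - 36, i.e. p* = 20 and q* = 24.
Since 14 < 20, the ceiling is binding.
At p = 14: qd = 44 - 14 = 30 and qs = 3·14 - 36 = 6.
Quantity traded falls to 6. At q = 6 the demand price is 44 - 6 = 38 and the supply price is (36 + 6)/3 = 14.
Deadweight loss = ½ · (38 - 14) · (24 - 6) = ½ · 24 · 18 = 216.

216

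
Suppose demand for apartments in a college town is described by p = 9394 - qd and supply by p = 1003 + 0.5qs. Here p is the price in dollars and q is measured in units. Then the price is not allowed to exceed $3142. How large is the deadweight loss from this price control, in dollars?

1298892

Rearranging demand gives qd = 9394 - p; rearranging supply gives qs = 2p - 2006. Equilibrium: 9394 - p = 2p - 2006, so 11400 = 3p and p* = 3800, q* = 5594.
The ceiling of 3142 is below the equilibrium price 3800, so it binds.
At p = 3142: qd = 9394 - 3142 = 6252 and qs = 2·3142 - 2006 = 4278.
Quantity traded falls to 4278. At q = 4278 the demand price is 9394 - 4278 = 5116 and the supply price is (2006 + 4278)/2 = 3142.
Deadweight loss = ½ · (5116 - 3142) · (5594 - 4278) = ½ · 1974 · 1316 = 1298892.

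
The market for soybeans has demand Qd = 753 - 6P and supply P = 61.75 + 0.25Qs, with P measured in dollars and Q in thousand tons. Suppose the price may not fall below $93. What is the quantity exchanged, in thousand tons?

153

Rearranging supply gives Qs = 4P - 247. Equilibrium: 753 - 6P = 4P - 247, so 1000 = 10P and P* = 100, Q* = 153.
The floor of 93 is below the equilibrium price 100, so it is not binding; the market clears at P* = 100, Q* = 153.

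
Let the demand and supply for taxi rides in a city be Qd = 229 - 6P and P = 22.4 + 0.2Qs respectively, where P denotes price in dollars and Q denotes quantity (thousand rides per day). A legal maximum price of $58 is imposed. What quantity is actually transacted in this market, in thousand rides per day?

43

Rearranging supply gives Qs = 5P - 112. Without the control the market clears where 229 - 6P = 5P - 112, i.e. P* = 31 and Q* = 43.
Since 58 is above P* = 31, the ceiling does not bind and the free-market outcome prevails.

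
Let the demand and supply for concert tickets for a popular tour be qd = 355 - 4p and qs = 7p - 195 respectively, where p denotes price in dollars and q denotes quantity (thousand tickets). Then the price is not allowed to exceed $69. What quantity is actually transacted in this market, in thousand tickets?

Equilibrium: 355 - 4p = 7p - 195, so 550 = 11p and p* = 50, q* = 155.
The ceiling of 69 is above the equilibrium price 50, so it is not binding; the market clears at p* = 50, q* = 155.

155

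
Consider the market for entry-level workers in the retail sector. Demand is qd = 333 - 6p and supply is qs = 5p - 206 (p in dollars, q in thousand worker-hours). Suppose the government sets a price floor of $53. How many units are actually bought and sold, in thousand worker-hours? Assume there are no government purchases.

Setting quantity demanded equal to quantity supplied, 333 - 6p = 5p - 206, gives p* = 49 and q* = 39.
The floor of 53 is above the equilibrium price 49, so it binds.
At p = 53: qd = 333 - 6·53 = 15 and qs = 5·53 - 206 = 59.
The quantity actually transacted is the short side, demand: 15.

15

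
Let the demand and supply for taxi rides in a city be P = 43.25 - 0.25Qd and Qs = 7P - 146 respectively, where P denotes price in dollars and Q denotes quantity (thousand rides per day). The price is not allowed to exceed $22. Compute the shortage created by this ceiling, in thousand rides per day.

Rearranging demand gives Qd = 173 - 4P. Setting quantity demanded equal to quantity supplied, 173 - 4P = 7P - 146, gives P* = 29 and Q* = 57.
Because the ceiling (22) lies below the market-clearing price, it is binding.
At P = 22: Qd = 173 - 4·22 = 85 and Qs = 7·22 - 146 = 8.
Shortage = Qd - Qs = 85 - 8 = 77.

77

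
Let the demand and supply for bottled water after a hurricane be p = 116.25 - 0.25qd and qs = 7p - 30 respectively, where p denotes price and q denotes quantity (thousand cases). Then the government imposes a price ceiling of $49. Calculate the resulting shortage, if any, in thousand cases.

0

Rearranging demand gives qd = 465 - 4p. In a free market, 465 - 4p = 7p - 30 gives the equilibrium p* = 45, q* = 285.
The ceiling of 49 is above the equilibrium price 45, so it is not binding; the market clears at p* = 45, q* = 285.
Since the control does not bind, there is no shortage.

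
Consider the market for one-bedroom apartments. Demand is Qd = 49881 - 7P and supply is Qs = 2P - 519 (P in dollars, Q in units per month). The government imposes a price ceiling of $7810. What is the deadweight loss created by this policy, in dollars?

Setting quantity demanded equal to quantity supplied, 49881 - 7P = 2P - 519, gives P* = 5600 and Q* = 10681.
The ceiling of 7810 is above the equilibrium price 5600, so it is not binding; the market clears at P* = 5600, Q* = 10681.
Since the control does not bind, no trades are prevented and deadweight loss is zero.

0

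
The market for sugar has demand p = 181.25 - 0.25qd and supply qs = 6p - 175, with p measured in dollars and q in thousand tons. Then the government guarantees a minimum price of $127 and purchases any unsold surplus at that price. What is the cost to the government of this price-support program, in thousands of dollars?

Rearranging demand gives qd = 725 - 4p. Equilibrium: 725 - 4p = 6p - 175, so 900 = 10p and p* = 90, q* = 365.
Since 127 > 90, the floor is binding.
At p = 127: qd = 725 - 4·127 = 217 and qs = 6·127 - 175 = 587.
Surplus = qs - qd = 370.
Government expenditure = surplus × support price = 370 × 127 = 46990.

46990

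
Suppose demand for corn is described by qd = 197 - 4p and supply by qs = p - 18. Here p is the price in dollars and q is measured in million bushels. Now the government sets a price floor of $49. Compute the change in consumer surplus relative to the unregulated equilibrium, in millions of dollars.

Setting quantity demanded equal to quantity supplied, 197 - 4p = p - 18, gives p* = 43 and q* = 25.
Since 49 > 43, the floor is binding.
At p = 49: qd = 197 - 4·49 = 1 and qs = 49 - 18 = 31.
Consumer surplus without the control is ½ · (49.25 - 43) · 25 = 78.125.
With the floor, consumers buy 1 units at 49, so CS = ½ · (49.25 - 49) · 1 = 0.125.
Change in consumer surplus = 0.125 - 78.125 = -78.

-78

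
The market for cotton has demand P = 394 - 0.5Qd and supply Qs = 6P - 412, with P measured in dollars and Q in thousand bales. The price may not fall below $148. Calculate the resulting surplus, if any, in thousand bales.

0

Rearranging demand gives Qd = 788 - 2P. Without the control the market clears where 788 - 2P = 6P - 412, i.e. P* = 150 and Q* = 488.
The floor of 148 is below the equilibrium price 150, so it is not binding; the market clears at P* = 150, Q* = 488.
Since the control does not bind, there is no surplus.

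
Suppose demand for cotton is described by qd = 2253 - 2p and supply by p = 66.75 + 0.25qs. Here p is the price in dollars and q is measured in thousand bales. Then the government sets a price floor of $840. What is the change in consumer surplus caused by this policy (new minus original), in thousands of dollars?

-417060

Rearranging supply gives qs = 4p - 267. Without the control the market clears where 2253 - 2p = 4p - 267, i.e. p* = 420 and q* = 1413.
Because the floor (840) lies above the market-clearing price, it is binding.
At p = 840: qd = 2253 - 2·840 = 573 and qs = 4·840 - 267 = 3093.
Consumer surplus without the control is ½ · (1126.5 - 420) · 1413 = 499142.25.
With the floor, consumers buy 573 units at 840, so CS = ½ · (1126.5 - 840) · 573 = 82082.25.
Change in consumer surplus = 82082.25 - 499142.25 = -417060.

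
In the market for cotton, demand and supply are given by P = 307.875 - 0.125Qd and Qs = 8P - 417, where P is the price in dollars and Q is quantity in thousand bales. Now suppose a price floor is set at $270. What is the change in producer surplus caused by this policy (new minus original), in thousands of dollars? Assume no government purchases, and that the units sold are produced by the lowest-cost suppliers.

-5130

Rearranging demand gives Qd = 2463 - 8P. In a free market, 2463 - 8P = 8P - 417 gives the equilibrium P* = 180, Q* = 1023.
Since 270 > 180, the floor is binding.
At P = 270: Qd = 2463 - 8·270 = 303 and Qs = 8·270 - 417 = 1743.
Producer surplus without the control is ½ · (180 - 52.125) · 1023 = 65408.0625.
With the floor, 303 units are sold at 270. The supply price at Q = 303 is 90, so PS = ½ · [(270 - 52.125) + (270 - 90)] · 303 = 60278.0625.
Change in producer surplus = 60278.0625 - 65408.0625 = -5130.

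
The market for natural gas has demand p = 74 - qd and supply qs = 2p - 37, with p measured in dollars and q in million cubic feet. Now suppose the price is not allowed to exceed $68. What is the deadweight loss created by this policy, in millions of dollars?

Rearranging demand gives qd = 74 - p. Setting quantity demanded equal to quantity supplied, 74 - p = 2p - 37, gives p* = 37 and q* = 37.
Since 68 is above p* = 37, the ceiling does not bind and the free-market outcome prevails.
Since the control does not bind, no trades are prevented and deadweight loss is zero.

0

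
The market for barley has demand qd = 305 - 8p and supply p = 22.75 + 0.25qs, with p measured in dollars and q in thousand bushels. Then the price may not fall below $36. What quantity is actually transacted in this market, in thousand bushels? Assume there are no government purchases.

17

Rearranging supply gives qs = 4p - 91. In a free market, 305 - 8p = 4p - 91 gives the equilibrium p* = 33, q* = 41.
The floor of 36 is above the equilibrium price 33, so it binds.
At p = 36: qd = 305 - 8·36 = 17 and qs = 4·36 - 91 = 53.
The quantity actually transacted is the short side, demand: 17.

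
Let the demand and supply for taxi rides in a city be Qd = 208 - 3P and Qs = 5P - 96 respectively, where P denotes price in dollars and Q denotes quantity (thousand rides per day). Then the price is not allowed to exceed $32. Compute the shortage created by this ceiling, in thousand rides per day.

Equilibrium: 208 - 3P = 5P - 96, so 304 = 8P and P* = 38, Q* = 94.
Since 32 < 38, the ceiling is binding.
At P = 32: Qd = 208 - 3·32 = 112 and Qs = 5·32 - 96 = 64.
Shortage = Qd - Qs = 112 - 64 = 48.

48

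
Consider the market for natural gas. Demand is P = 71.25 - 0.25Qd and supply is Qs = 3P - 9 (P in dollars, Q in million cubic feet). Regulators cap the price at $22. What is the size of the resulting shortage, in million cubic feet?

Rearranging demand gives Qd = 285 - 4P. Without the control the market clears where 285 - 4P = 3P - 9, i.e. P* = 42 and Q* = 117.
Since 22 < 42, the ceiling is binding.
At P = 22: Qd = 285 - 4·22 = 197 and Qs = 3·22 - 9 = 57.
Shortage = Qd - Qs = 197 - 57 = 140.

140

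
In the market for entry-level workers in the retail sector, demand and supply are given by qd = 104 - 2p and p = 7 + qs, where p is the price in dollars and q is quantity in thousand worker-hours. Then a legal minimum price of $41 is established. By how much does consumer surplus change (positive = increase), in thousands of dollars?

-104

Rearranging supply gives qs = p - 7. Without the control the market clears where 104 - 2p = p - 7, i.e. p* = 37 and q* = 30.
Since 41 > 37, the floor is binding.
At p = 41: qd = 104 - 2·41 = 22 and qs = 41 - 7 = 34.
Consumer surplus without the control is ½ · (52 - 37) · 30 = 225.
With the floor, consumers buy 22 units at 41, so CS = ½ · (52 - 41) · 22 = 121.
Change in consumer surplus = 121 - 225 = -104.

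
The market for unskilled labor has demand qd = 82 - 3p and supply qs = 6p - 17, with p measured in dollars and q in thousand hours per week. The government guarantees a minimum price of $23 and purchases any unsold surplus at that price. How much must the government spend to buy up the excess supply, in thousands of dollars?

2484

Without the control the market clears where 82 - 3p = 6p - 17, i.e. p* = 11 and q* = 49.
The floor of 23 is above the equilibrium price 11, so it binds.
At p = 23: qd = 82 - 3·23 = 13 and qs = 6·23 - 17 = 121.
Surplus = qs - qd = 108.
Government expenditure = surplus × support price = 108 × 23 = 2484.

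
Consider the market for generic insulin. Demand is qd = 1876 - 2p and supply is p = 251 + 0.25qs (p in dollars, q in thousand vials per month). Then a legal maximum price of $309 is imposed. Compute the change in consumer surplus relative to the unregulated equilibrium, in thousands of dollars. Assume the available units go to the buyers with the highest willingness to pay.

Rearranging supply gives qs = 4p - 1004. Setting quantity demanded equal to quantity supplied, 1876 - 2p = 4p - 1004, gives p* = 480 and q* = 916.
Since 309 < 480, the ceiling is binding.
At p = 309: qd = 1876 - 2·309 = 1258 and qs = 4·309 - 1004 = 232.
Consumer surplus without the control is ½ · (938 - 480) · 916 = 209764.
With the ceiling, 232 units are sold at 309 (assume they go to the highest-value buyers). The demand price at q = 232 is 822, so CS = ½ · [(938 - 309) + (822 - 309)] · 232 = 132472.
Change in consumer surplus = 132472 - 209764 = -77292.

-77292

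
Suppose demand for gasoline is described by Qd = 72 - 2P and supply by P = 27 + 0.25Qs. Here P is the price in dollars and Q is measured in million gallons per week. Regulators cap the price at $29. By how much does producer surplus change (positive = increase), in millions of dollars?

Rearranging supply gives Qs = 4P - 108. Without the control the market clears where 72 - 2P = 4P - 108, i.e. P* = 30 and Q* = 12.
The ceiling of 29 is below the equilibrium price 30, so it binds.
At P = 29: Qd = 72 - 2·29 = 14 and Qs = 4·29 - 108 = 8.
Producer surplus without the control is ½ · (30 - 27) · 12 = 18.
With the ceiling, producers sell 8 units at 29, so PS = ½ · (29 - 27) · 8 = 8.
Change in producer surplus = 8 - 18 = -10.

-10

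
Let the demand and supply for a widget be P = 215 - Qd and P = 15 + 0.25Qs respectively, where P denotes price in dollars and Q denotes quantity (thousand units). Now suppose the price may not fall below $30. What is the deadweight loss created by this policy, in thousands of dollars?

0

Rearranging demand gives Qd = 215 - P; rearranging supply gives Qs = 4P - 60. Equilibrium: 215 - P = 4P - 60, so 275 = 5P and P* = 55, Q* = 160.
Since 30 is below P* = 55, the floor does not bind and the free-market outcome prevails.
Since the control does not bind, no trades are prevented and deadweight loss is zero.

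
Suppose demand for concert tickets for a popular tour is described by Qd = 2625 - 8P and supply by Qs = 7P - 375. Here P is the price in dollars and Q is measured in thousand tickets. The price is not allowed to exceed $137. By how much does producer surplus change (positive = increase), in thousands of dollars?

Without the control the market clears where 2625 - 8P = 7P - 375, i.e. P* = 200 and Q* = 1025.
Since 137 < 200, the ceiling is binding.
At P = 137: Qd = 2625 - 8·137 = 1529 and Qs = 7·137 - 375 = 584.
Producer surplus without the control is ½ · (200 - 375/7) · 1025 = 1050625/14.
With the ceiling, producers sell 584 units at 137, so PS = ½ · (137 - 375/7) · 584 = 170528/7.
Change in producer surplus = 170528/7 - 1050625/14 = -50683.5.

-50683.5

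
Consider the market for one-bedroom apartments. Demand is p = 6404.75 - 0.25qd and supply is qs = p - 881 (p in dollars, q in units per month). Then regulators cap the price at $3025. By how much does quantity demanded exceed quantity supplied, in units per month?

11375

Rearranging demand gives qd = 25619 - 4p. Without the control the market clears where 25619 - 4p = p - 881, i.e. p* = 5300 and q* = 4419.
Since 3025 < 5300, the ceiling is binding.
At p = 3025: qd = 25619 - 4·3025 = 13519 and qs = 3025 - 881 = 2144.
Shortage = qd - qs = 13519 - 2144 = 11375.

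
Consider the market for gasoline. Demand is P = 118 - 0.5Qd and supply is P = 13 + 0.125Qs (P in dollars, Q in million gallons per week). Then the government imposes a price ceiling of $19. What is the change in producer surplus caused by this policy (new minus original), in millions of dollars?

Rearranging demand gives Qd = 236 - 2P; rearranging supply gives Qs = 8P - 104. In a free market, 236 - 2P = 8P - 104 gives the equilibrium P* = 34, Q* = 168.
Since 19 < 34, the ceiling is binding.
At P = 19: Qd = 236 - 2·19 = 198 and Qs = 8·19 - 104 = 48.
Producer surplus without the control is ½ · (34 - 13) · 168 = 1764.
With the ceiling, producers sell 48 units at 19, so PS = ½ · (19 - 13) · 48 = 144.
Change in producer surplus = 144 - 1764 = -1620.

-1620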